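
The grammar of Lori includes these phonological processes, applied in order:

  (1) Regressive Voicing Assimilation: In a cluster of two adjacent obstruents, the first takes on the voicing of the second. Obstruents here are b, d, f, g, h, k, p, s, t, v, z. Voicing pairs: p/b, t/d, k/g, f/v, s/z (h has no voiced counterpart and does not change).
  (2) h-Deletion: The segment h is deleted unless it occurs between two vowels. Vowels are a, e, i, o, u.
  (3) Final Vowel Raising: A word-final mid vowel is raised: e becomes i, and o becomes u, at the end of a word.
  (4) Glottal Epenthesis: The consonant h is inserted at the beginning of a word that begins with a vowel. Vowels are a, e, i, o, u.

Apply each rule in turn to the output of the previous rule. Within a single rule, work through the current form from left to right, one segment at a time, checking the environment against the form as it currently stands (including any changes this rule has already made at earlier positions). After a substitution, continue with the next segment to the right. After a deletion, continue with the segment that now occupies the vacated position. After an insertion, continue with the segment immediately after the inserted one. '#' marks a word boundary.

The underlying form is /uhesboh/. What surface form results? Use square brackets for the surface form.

(1) Regressive Voicing Assimilation: [uhesboh] → [uhezboh]
(2) h-Deletion: [uhezboh] → [uhezbo]
(3) Final Vowel Raising: [uhezbo] → [uhezbu]
(4) Glottal Epenthesis: [uhezbu] → [huhezbu]

[huhezbu]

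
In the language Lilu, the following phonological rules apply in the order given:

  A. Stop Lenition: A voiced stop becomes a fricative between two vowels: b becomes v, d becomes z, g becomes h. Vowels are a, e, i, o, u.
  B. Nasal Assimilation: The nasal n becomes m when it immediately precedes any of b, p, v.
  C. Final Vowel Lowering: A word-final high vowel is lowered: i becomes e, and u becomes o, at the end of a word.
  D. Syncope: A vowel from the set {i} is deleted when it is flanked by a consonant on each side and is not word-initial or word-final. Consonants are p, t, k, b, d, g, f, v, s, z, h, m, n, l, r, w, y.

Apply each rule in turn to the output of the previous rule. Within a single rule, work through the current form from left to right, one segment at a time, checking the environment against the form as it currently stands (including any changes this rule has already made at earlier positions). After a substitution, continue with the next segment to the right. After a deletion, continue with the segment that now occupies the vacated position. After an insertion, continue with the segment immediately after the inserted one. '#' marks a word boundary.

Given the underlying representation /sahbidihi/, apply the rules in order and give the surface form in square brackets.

A Stop Lenition: [sahbidihi] → [sahbizihi]
B Nasal Assimilation: no change — [sahbizihi]
C Final Vowel Lowering: [sahbizihi] → [sahbizihe]
D Syncope: [sahbizihe] → [sahbzhe]

[sahbzhe]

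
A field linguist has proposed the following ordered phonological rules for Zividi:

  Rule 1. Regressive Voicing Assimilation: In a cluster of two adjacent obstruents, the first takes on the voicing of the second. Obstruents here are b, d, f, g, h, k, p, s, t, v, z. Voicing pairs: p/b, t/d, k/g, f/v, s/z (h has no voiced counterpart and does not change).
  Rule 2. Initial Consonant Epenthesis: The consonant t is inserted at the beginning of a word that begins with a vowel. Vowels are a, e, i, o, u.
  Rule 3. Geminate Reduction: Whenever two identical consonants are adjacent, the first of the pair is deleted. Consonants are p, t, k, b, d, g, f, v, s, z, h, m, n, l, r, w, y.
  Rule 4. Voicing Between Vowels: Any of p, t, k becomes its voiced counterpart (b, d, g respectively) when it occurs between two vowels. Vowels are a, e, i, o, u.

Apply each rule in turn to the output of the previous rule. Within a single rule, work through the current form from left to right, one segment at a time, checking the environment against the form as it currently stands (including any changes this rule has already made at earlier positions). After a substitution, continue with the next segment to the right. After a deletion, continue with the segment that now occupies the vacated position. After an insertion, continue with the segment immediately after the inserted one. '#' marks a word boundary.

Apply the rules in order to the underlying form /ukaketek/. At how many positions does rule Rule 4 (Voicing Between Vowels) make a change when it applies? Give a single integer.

Rule 1 Regressive Voicing Assimilation: no change — [ukaketek]
Rule 2 Initial Consonant Epenthesis: [ukaketek] → [tukaketek]
Rule 3 Geminate Reduction: no change — [tukaketek]
Rule 4 Voicing Between Vowels: [tukaketek] → [tugagedek]
Rule Rule 4 changed 3 position(s).

3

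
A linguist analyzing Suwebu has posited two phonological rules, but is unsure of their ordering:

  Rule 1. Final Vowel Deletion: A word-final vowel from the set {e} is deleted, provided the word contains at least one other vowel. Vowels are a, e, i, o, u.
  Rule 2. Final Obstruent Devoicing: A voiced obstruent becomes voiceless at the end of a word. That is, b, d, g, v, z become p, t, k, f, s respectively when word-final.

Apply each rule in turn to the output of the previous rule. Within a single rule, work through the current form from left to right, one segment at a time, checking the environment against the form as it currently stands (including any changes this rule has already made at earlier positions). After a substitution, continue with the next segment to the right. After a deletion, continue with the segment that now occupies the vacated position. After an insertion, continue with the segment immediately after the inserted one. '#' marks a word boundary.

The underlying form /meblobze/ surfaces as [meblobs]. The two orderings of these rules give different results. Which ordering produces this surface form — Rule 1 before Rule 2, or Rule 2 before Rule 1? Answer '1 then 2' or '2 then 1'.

Order 1 then 2:
  1 Final Vowel Deletion: [meblobze] → [meblobz]
  2 Final Obstruent Devoicing: [meblobz] → [meblobs]
  result: [meblobs]
Order 2 then 1:
  2 Final Obstruent Devoicing: no change — [meblobze]
  1 Final Vowel Deletion: [meblobze] → [meblobz]
  result: [meblobz]

1 then 2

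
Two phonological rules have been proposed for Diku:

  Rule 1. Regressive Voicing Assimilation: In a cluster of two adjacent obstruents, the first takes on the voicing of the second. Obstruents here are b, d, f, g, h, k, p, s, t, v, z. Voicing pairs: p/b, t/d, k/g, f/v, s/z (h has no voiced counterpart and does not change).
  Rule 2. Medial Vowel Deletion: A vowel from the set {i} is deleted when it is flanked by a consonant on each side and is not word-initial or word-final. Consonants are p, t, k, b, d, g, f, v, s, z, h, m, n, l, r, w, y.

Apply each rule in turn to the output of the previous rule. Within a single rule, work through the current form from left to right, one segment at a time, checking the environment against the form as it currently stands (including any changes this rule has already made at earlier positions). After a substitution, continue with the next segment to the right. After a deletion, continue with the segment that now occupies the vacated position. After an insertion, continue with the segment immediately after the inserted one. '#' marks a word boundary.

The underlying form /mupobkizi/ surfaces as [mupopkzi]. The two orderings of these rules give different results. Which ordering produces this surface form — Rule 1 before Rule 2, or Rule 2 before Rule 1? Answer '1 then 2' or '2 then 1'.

Order 1 then 2:
  1 Regressive Voicing Assimilation: [mupobkizi] → [mupopkizi]
  2 Medial Vowel Deletion: [mupopkizi] → [mupopkzi]
  result: [mupopkzi]
Order 2 then 1:
  2 Medial Vowel Deletion: [mupobkizi] → [mupobkzi]
  1 Regressive Voicing Assimilation: [mupobkzi] → [mupopgzi]
  result: [mupopgzi]

1 then 2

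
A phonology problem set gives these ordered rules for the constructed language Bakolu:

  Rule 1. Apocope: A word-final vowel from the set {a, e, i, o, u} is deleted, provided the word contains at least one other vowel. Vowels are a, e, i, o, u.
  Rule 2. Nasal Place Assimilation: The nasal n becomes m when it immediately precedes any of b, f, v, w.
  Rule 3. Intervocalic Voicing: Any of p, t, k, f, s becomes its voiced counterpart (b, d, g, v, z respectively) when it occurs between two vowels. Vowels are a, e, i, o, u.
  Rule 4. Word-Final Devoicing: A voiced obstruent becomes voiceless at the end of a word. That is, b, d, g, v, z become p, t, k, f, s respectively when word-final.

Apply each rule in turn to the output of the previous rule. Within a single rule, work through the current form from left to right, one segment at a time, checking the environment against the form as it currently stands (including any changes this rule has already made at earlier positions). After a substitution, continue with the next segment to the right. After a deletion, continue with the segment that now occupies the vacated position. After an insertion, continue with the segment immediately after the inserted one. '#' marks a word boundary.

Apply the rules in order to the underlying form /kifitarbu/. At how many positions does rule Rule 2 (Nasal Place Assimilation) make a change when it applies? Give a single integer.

Rule 1 Apocope: [kifitarbu] → [kifitarb]
Rule 2 Nasal Place Assimilation: no change — [kifitarb]
Rule 3 Intervocalic Voicing: [kifitarb] → [kividarb]
Rule 4 Word-Final Devoicing: [kividarb] → [kividarp]
Rule Rule 2 changed 0 position(s).

0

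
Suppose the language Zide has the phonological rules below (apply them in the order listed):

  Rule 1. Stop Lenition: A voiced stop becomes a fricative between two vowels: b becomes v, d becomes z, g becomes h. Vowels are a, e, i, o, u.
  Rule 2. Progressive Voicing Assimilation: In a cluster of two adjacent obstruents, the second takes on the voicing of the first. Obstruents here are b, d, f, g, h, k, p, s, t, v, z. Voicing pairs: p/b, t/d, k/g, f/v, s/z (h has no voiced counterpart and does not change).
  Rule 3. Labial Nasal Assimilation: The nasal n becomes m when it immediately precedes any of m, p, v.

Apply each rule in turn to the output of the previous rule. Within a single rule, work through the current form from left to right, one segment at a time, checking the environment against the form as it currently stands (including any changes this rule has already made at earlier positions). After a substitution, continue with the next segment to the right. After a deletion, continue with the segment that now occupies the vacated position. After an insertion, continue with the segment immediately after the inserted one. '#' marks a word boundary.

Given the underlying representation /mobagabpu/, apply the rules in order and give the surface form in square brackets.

[movahabbu]

Rule 1 Stop Lenition: [mobagabpu] → [movahabpu]
Rule 2 Progressive Voicing Assimilation: [movahabpu] → [movahabbu]
Rule 3 Labial Nasal Assimilation: no change — [movahabbu]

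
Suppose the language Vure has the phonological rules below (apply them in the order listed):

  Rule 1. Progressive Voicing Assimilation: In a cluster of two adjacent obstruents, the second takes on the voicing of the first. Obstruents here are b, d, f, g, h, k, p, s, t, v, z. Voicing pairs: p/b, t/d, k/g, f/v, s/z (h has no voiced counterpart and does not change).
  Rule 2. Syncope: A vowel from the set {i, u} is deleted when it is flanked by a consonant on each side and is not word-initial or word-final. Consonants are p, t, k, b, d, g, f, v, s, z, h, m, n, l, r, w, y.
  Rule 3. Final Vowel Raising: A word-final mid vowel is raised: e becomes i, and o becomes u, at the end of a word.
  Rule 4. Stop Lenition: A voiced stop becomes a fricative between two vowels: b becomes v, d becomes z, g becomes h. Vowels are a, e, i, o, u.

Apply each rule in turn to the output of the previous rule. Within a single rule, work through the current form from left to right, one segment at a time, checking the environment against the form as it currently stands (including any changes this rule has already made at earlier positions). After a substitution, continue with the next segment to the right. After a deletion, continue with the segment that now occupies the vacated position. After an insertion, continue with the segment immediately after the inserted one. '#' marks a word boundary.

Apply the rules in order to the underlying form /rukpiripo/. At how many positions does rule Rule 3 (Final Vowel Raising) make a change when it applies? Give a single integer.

1

Rule 1 Progressive Voicing Assimilation: no change — [rukpiripo]
Rule 2 Syncope: [rukpiripo] → [rkprpo]
Rule 3 Final Vowel Raising: [rkprpo] → [rkprpu]
Rule 4 Stop Lenition: no change — [rkprpu]
Rule Rule 3 changed 1 position(s).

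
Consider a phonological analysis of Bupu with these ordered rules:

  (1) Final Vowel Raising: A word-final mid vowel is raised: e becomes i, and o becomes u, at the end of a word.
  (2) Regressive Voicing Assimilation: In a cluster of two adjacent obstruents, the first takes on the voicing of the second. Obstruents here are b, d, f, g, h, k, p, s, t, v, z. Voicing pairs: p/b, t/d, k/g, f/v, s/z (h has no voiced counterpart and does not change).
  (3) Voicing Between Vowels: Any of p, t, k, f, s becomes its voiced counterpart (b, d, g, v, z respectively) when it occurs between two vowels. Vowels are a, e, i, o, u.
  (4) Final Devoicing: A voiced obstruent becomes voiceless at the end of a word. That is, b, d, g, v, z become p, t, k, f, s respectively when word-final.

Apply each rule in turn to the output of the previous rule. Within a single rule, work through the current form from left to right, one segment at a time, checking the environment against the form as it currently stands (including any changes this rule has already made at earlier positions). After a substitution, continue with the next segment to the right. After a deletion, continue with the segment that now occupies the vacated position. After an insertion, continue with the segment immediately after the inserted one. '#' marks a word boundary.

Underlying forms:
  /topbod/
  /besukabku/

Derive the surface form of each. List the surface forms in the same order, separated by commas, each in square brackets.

/topbod/:
  (1) Final Vowel Raising: no change — [topbod]
  (2) Regressive Voicing Assimilation: [topbod] → [tobbod]
  (3) Voicing Between Vowels: no change — [tobbod]
  (4) Final Devoicing: [tobbod] → [tobbot]
/besukabku/:
  (1) Final Vowel Raising: no change — [besukabku]
  (2) Regressive Voicing Assimilation: [besukabku] → [besukapku]
  (3) Voicing Between Vowels: [besukapku] → [bezugapku]
  (4) Final Devoicing: no change — [bezugapku]

[tobbot], [bezugapku]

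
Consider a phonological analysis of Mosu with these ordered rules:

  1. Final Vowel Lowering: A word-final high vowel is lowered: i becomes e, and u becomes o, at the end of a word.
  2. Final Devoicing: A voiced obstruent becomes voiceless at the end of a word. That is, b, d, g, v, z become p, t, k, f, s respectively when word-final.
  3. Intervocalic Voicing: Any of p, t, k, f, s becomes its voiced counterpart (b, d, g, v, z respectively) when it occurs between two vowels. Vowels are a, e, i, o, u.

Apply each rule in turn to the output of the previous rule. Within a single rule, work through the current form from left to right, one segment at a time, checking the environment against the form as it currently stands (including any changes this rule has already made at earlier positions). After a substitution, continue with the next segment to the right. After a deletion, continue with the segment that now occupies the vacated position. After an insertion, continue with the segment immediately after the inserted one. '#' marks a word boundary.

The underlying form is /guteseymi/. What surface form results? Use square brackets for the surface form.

[gudezeyme]

1 Final Vowel Lowering: [guteseymi] → [guteseyme]
2 Final Devoicing: no change — [guteseyme]
3 Intervocalic Voicing: [guteseyme] → [gudezeyme]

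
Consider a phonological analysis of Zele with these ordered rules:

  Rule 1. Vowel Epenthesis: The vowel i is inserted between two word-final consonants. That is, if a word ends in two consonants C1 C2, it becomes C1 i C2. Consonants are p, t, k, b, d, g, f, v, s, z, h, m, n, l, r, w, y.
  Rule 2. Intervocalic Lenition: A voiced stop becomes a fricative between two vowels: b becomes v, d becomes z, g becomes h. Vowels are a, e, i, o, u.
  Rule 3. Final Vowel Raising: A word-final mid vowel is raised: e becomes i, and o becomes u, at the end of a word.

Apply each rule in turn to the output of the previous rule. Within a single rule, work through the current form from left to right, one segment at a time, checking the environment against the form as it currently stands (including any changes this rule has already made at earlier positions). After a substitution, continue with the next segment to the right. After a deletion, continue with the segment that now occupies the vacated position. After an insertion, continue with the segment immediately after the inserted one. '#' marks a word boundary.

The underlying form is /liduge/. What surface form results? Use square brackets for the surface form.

Rule 1 Vowel Epenthesis: no change — [liduge]
Rule 2 Intervocalic Lenition: [liduge] → [lizuhe]
Rule 3 Final Vowel Raising: [lizuhe] → [lizuhi]

[lizuhi]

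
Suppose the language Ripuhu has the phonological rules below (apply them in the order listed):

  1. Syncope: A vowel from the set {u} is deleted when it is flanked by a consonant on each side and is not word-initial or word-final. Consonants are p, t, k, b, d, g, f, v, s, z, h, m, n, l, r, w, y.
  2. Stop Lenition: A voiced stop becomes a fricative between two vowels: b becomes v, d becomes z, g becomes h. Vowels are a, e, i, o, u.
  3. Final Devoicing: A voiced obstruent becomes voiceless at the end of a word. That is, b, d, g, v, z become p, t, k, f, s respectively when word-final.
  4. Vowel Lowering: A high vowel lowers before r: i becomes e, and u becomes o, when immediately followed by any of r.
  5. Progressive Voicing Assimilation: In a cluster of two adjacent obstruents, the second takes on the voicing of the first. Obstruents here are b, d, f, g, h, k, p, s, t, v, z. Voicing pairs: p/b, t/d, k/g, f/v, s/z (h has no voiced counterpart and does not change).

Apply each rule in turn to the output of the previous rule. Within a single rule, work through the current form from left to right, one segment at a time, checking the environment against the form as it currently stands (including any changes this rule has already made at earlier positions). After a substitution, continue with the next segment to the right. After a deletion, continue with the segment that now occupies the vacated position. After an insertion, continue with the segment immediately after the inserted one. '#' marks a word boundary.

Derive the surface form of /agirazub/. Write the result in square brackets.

1 Syncope: [agirazub] → [agirazb]
2 Stop Lenition: [agirazb] → [ahirazb]
3 Final Devoicing: [ahirazb] → [ahirazp]
4 Vowel Lowering: [ahirazp] → [aherazp]
5 Progressive Voicing Assimilation: [aherazp] → [aherazb]

[aherazb]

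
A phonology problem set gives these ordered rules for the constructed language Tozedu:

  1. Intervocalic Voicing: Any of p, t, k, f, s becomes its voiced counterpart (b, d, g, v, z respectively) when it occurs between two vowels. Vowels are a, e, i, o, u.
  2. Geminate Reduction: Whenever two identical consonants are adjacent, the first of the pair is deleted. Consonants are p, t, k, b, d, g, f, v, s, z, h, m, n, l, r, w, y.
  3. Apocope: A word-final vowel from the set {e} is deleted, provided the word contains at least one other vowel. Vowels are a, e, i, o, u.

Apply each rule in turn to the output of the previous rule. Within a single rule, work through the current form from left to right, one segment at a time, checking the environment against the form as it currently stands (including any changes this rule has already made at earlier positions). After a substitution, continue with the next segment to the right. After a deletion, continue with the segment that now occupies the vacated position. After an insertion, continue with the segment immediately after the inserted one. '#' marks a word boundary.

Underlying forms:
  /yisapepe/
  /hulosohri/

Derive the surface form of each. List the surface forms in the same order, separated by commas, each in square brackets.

/yisapepe/:
  1 Intervocalic Voicing: [yisapepe] → [yizabebe]
  2 Geminate Reduction: no change — [yizabebe]
  3 Apocope: [yizabebe] → [yizabeb]
/hulosohri/:
  1 Intervocalic Voicing: [hulosohri] → [hulozohri]
  2 Geminate Reduction: no change — [hulozohri]
  3 Apocope: no change — [hulozohri]

[yizabeb], [hulozohri]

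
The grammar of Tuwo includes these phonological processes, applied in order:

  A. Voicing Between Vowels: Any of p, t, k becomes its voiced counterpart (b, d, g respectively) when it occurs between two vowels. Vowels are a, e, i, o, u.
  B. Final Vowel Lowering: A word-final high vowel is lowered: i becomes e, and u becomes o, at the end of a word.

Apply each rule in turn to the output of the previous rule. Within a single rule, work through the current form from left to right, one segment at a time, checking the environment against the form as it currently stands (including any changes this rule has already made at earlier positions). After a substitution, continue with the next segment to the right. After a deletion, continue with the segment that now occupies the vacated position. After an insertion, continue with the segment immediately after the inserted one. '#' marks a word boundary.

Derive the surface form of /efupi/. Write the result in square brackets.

[efube]

A Voicing Between Vowels: [efupi] → [efubi]
B Final Vowel Lowering: [efubi] → [efube]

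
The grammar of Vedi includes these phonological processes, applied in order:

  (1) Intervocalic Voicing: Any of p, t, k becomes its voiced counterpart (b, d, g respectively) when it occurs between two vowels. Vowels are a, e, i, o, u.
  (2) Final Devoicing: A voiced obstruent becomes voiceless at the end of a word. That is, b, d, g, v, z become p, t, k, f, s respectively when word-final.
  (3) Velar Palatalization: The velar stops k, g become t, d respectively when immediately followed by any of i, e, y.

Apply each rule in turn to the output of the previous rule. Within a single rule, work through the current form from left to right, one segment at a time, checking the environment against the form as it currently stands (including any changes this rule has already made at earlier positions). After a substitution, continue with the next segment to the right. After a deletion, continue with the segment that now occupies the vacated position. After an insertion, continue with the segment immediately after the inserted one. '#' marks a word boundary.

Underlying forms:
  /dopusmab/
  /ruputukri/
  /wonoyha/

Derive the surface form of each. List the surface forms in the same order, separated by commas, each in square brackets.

[dobusmap], [rubudukri], [wonoyha]

/dopusmab/:
  (1) Intervocalic Voicing: [dopusmab] → [dobusmab]
  (2) Final Devoicing: [dobusmab] → [dobusmap]
  (3) Velar Palatalization: no change — [dobusmap]
/ruputukri/:
  (1) Intervocalic Voicing: [ruputukri] → [rubudukri]
  (2) Final Devoicing: no change — [rubudukri]
  (3) Velar Palatalization: no change — [rubudukri]
/wonoyha/:
  (1) Intervocalic Voicing: no change — [wonoyha]
  (2) Final Devoicing: no change — [wonoyha]
  (3) Velar Palatalization: no change — [wonoyha]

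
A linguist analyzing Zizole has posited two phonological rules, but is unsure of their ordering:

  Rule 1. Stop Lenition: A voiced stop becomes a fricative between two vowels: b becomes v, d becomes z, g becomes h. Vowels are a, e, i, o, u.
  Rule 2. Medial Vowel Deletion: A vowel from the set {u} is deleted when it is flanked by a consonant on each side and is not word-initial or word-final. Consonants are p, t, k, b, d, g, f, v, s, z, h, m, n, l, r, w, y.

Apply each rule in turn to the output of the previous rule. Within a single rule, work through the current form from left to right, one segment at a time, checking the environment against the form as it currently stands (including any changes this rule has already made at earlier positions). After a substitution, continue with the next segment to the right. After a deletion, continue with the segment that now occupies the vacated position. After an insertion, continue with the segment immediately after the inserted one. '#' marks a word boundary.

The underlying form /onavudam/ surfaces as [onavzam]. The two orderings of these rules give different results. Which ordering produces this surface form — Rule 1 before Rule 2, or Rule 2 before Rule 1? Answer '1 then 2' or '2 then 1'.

1 then 2

Order 1 then 2:
  1 Stop Lenition: [onavudam] → [onavuzam]
  2 Medial Vowel Deletion: [onavuzam] → [onavzam]
  result: [onavzam]
Order 2 then 1:
  2 Medial Vowel Deletion: [onavudam] → [onavdam]
  1 Stop Lenition: no change — [onavdam]
  result: [onavdam]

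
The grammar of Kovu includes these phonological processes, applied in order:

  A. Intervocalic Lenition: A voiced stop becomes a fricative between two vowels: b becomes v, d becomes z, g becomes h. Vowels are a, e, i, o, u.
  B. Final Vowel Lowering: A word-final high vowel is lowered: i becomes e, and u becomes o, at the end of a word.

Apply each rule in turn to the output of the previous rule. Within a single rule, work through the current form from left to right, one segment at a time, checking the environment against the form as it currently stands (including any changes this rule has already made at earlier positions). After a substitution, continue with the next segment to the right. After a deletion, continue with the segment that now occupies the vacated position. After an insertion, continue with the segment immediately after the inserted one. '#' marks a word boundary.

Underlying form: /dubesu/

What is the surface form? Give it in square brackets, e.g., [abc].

[duveso]

A Intervocalic Lenition: [dubesu] → [duvesu]
B Final Vowel Lowering: [duvesu] → [duveso]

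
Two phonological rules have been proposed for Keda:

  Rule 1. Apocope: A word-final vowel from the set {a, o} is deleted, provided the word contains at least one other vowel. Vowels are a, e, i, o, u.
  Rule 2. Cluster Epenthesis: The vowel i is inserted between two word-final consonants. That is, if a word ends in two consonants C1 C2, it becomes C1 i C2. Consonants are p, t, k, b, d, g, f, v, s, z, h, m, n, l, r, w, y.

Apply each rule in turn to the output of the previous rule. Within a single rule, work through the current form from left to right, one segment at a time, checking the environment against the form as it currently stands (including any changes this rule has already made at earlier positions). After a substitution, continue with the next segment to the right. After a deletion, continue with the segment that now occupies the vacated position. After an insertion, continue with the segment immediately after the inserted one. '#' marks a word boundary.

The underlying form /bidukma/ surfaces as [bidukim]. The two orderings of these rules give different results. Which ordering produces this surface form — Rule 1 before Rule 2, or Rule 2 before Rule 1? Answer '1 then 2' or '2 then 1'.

1 then 2

Order 1 then 2:
  1 Apocope: [bidukma] → [bidukm]
  2 Cluster Epenthesis: [bidukm] → [bidukim]
  result: [bidukim]
Order 2 then 1:
  2 Cluster Epenthesis: no change — [bidukma]
  1 Apocope: [bidukma] → [bidukm]
  result: [bidukm]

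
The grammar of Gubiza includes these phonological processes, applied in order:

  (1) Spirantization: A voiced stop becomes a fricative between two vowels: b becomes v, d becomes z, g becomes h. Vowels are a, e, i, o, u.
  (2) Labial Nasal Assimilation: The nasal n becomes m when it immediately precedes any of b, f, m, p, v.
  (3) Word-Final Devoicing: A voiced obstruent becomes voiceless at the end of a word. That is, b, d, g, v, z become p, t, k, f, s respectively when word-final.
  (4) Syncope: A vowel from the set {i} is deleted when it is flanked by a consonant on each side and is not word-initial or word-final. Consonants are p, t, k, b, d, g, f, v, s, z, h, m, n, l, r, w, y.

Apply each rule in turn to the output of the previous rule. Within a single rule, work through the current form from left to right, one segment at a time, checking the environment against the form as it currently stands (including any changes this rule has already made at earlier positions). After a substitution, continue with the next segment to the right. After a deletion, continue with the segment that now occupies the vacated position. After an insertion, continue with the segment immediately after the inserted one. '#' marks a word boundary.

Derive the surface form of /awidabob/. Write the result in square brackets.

[awzavop]

(1) Spirantization: [awidabob] → [awizavob]
(2) Labial Nasal Assimilation: no change — [awizavob]
(3) Word-Final Devoicing: [awizavob] → [awizavop]
(4) Syncope: [awizavop] → [awzavop]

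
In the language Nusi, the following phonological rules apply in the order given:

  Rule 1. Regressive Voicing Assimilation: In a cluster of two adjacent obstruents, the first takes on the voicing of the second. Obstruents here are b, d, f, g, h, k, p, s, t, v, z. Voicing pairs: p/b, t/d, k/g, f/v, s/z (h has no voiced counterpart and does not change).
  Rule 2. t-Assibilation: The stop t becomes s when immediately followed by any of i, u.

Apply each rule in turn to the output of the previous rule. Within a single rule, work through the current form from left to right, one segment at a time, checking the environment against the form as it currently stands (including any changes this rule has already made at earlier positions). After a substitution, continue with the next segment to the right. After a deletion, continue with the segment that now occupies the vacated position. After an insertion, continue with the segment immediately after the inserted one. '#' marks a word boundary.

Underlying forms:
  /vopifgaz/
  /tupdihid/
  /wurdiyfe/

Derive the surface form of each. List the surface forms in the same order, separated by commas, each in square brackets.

/vopifgaz/:
  Rule 1 Regressive Voicing Assimilation: [vopifgaz] → [vopivgaz]
  Rule 2 t-Assibilation: no change — [vopivgaz]
/tupdihid/:
  Rule 1 Regressive Voicing Assimilation: [tupdihid] → [tubdihid]
  Rule 2 t-Assibilation: [tubdihid] → [subdihid]
/wurdiyfe/:
  Rule 1 Regressive Voicing Assimilation: no change — [wurdiyfe]
  Rule 2 t-Assibilation: no change — [wurdiyfe]

[vopivgaz], [subdihid], [wurdiyfe]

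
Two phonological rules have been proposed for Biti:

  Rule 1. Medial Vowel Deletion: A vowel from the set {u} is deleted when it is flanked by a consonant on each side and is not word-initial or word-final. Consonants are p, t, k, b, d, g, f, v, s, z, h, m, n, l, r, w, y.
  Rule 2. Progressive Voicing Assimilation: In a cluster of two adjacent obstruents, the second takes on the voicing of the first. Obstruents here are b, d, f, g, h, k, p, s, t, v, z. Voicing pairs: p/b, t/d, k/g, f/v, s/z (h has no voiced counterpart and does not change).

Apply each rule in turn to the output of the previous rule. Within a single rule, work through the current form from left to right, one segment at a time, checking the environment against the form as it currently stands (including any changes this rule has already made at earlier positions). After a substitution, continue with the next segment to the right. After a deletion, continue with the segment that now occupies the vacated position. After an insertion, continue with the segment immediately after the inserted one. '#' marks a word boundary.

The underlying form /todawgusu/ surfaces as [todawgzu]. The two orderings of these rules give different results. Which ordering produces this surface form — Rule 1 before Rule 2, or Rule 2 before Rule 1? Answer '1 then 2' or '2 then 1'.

Order 1 then 2:
  1 Medial Vowel Deletion: [todawgusu] → [todawgsu]
  2 Progressive Voicing Assimilation: [todawgsu] → [todawgzu]
  result: [todawgzu]
Order 2 then 1:
  2 Progressive Voicing Assimilation: no change — [todawgusu]
  1 Medial Vowel Deletion: [todawgusu] → [todawgsu]
  result: [todawgsu]

1 then 2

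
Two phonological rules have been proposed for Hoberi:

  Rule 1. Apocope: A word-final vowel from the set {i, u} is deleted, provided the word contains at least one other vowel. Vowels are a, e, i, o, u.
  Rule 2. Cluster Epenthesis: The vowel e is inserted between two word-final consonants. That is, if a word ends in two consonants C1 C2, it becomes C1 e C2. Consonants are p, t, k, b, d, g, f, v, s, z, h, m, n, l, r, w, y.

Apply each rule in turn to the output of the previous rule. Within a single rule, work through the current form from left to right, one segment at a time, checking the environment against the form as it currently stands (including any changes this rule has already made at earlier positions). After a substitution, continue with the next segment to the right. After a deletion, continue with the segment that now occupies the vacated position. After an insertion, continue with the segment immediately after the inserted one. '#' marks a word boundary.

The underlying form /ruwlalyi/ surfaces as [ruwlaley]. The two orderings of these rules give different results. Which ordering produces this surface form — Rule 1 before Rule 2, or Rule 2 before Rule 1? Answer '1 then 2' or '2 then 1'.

1 then 2

Order 1 then 2:
  1 Apocope: [ruwlalyi] → [ruwlaly]
  2 Cluster Epenthesis: [ruwlaly] → [ruwlaley]
  result: [ruwlaley]
Order 2 then 1:
  2 Cluster Epenthesis: no change — [ruwlalyi]
  1 Apocope: [ruwlalyi] → [ruwlaly]
  result: [ruwlaly]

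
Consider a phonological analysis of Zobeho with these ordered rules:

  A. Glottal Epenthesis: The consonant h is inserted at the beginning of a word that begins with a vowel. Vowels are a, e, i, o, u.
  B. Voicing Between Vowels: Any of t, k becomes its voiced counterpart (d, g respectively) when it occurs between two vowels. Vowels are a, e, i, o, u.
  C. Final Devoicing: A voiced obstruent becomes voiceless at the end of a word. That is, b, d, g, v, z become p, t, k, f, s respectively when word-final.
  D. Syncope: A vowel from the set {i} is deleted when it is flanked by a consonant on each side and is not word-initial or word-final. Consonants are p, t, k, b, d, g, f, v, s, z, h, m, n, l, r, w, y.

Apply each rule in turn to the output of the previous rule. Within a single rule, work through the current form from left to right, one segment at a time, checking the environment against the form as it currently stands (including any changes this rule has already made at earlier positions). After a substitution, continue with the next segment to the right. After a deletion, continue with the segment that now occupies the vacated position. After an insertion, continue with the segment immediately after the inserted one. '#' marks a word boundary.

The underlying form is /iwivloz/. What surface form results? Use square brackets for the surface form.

[hwvlos]

A Glottal Epenthesis: [iwivloz] → [hiwivloz]
B Voicing Between Vowels: no change — [hiwivloz]
C Final Devoicing: [hiwivloz] → [hiwivlos]
D Syncope: [hiwivlos] → [hwvlos]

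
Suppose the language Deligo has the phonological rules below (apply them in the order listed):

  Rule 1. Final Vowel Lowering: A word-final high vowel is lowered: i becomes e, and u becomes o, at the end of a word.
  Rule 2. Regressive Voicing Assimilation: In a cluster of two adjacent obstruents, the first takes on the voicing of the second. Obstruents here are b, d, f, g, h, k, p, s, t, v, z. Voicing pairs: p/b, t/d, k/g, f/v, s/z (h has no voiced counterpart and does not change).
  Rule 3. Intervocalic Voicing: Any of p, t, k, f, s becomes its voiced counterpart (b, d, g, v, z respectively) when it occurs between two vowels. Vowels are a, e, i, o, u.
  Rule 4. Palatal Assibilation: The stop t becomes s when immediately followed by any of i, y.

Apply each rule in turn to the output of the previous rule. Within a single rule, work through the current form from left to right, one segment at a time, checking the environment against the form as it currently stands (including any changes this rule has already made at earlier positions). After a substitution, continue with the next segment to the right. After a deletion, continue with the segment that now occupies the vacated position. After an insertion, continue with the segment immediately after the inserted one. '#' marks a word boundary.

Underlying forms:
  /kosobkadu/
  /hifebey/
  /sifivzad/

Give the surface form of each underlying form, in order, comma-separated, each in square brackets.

[kozopkado], [hivebey], [sivivzad]

/kosobkadu/:
  Rule 1 Final Vowel Lowering: [kosobkadu] → [kosobkado]
  Rule 2 Regressive Voicing Assimilation: [kosobkado] → [kosopkado]
  Rule 3 Intervocalic Voicing: [kosopkado] → [kozopkado]
  Rule 4 Palatal Assibilation: no change — [kozopkado]
/hifebey/:
  Rule 1 Final Vowel Lowering: no change — [hifebey]
  Rule 2 Regressive Voicing Assimilation: no change — [hifebey]
  Rule 3 Intervocalic Voicing: [hifebey] → [hivebey]
  Rule 4 Palatal Assibilation: no change — [hivebey]
/sifivzad/:
  Rule 1 Final Vowel Lowering: no change — [sifivzad]
  Rule 2 Regressive Voicing Assimilation: no change — [sifivzad]
  Rule 3 Intervocalic Voicing: [sifivzad] → [sivivzad]
  Rule 4 Palatal Assibilation: no change — [sivivzad]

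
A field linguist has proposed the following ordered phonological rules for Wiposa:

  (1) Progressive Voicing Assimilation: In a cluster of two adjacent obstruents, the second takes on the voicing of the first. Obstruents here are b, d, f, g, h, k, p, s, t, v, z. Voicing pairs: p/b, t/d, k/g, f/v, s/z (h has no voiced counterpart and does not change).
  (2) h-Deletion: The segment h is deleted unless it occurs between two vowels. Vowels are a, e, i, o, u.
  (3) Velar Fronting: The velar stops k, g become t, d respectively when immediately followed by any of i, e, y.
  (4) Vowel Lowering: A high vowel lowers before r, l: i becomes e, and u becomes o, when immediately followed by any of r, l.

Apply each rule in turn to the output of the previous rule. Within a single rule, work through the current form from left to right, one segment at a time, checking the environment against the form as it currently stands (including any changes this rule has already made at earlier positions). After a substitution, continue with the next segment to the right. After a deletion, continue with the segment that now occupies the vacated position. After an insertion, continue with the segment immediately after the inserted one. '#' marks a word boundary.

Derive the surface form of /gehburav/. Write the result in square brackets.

[deporav]

(1) Progressive Voicing Assimilation: [gehburav] → [gehpurav]
(2) h-Deletion: [gehpurav] → [gepurav]
(3) Velar Fronting: [gepurav] → [depurav]
(4) Vowel Lowering: [depurav] → [deporav]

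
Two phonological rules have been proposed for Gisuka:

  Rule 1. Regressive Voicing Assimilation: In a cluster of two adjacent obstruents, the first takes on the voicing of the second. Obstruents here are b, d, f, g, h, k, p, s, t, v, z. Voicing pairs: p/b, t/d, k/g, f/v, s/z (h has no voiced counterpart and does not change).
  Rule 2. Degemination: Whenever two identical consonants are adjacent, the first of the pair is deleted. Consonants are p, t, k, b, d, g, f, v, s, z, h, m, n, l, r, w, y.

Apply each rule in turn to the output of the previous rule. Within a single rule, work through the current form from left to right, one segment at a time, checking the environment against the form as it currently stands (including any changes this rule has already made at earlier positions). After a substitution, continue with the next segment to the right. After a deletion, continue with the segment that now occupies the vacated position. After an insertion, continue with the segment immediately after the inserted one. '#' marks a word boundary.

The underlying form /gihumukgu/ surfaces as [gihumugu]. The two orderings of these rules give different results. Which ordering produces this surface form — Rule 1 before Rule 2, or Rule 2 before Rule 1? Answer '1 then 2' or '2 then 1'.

Order 1 then 2:
  1 Regressive Voicing Assimilation: [gihumukgu] → [gihumuggu]
  2 Degemination: [gihumuggu] → [gihumugu]
  result: [gihumugu]
Order 2 then 1:
  2 Degemination: no change — [gihumukgu]
  1 Regressive Voicing Assimilation: [gihumukgu] → [gihumuggu]
  result: [gihumuggu]

1 then 2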